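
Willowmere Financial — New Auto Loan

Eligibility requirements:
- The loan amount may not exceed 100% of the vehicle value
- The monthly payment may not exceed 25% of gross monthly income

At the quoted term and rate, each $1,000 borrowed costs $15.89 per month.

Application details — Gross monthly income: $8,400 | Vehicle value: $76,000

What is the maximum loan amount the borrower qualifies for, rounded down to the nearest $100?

Payment cap: 25% × $8,400 = $2,100/month.
At $15.89 per $1,000, that supports 2,100/15.89 × 1,000 ≈ $132,158 → $132,100.
LTV cap: 100% × $76,000 = $76,000 → $76,000.
Binding constraint: loan-to-value.

$76,000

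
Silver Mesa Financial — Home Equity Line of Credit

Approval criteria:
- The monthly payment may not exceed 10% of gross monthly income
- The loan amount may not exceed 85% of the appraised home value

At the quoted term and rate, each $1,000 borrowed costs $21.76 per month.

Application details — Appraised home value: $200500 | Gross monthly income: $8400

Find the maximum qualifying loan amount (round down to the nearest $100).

$38,600

Payment cap: 10% × $8,400 = $840/month.
At $21.76 per $1,000, that supports 840/21.76 × 1,000 ≈ $38,602 → $38,600.
LTV cap: 85% × $200,500 = $170,425 → $170,400.
Binding constraint: payment-to-income.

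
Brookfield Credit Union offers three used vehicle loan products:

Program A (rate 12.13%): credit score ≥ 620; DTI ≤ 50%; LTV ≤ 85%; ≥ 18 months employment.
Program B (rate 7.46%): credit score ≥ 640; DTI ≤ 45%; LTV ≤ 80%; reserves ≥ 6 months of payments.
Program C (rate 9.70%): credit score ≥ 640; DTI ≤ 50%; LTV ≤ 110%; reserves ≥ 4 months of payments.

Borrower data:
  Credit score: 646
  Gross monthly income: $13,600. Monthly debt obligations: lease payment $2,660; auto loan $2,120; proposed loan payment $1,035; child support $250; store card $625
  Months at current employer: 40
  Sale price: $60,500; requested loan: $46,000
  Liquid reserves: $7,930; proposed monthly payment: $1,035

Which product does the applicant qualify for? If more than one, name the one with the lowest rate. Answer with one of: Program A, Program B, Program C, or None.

Program C

Total debts = (2,660 + 2,120 + 1,035 + 250 + 625) = 6,690; DTI = 6,690/13,600 = 49.2%.
LTV = 46,000/60,500 = 76%.
Reserves = 7,930/1,035 = 7.7 months.
Program A: score 646 ≥ 620; DTI 49.2% ≤ 50%; LTV 76% ≤ 85%; employment 40 ≥ 18 mo → qualifies.
Program B: score 646 ≥ 640; DTI 49.2% > 45%; LTV 76% ≤ 80%; reserves 7.7 ≥ 6 mo → does not qualify.
Program C: score 646 ≥ 640; DTI 49.2% ≤ 50%; LTV 76% ≤ 110%; reserves 7.7 ≥ 4 mo → qualifies.
Qualifying: Program A, Program C. Lowest rate is 9.70% → Program C.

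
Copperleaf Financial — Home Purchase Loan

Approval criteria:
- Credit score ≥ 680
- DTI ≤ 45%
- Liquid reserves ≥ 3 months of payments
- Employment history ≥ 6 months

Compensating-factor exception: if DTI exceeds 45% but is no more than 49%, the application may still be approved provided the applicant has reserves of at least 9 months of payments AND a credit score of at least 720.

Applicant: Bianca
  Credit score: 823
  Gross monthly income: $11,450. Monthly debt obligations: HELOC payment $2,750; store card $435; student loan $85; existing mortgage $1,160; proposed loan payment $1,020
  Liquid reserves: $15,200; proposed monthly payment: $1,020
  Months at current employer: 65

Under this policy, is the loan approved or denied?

Approved

Credit score 823 ≥ 680 (meets base)
Total debts = (2,750 + 435 + 85 + 1,160 + 1,020) = 5,450. DTI = 5,450/11,450 = 47.6% > 45% — standard DTI limit exceeded.
Liquid reserves cover 15,200/1,020 = 14.9 months — ≥ 3 required
Employment 65 ≥ 6 months
47.6% falls in the override range (45%–49%), so the compensating-factor test applies.
Reserves 14.9 ≥ 9 months; credit score 823 ≥ 720.
Both compensating conditions met → exception applies.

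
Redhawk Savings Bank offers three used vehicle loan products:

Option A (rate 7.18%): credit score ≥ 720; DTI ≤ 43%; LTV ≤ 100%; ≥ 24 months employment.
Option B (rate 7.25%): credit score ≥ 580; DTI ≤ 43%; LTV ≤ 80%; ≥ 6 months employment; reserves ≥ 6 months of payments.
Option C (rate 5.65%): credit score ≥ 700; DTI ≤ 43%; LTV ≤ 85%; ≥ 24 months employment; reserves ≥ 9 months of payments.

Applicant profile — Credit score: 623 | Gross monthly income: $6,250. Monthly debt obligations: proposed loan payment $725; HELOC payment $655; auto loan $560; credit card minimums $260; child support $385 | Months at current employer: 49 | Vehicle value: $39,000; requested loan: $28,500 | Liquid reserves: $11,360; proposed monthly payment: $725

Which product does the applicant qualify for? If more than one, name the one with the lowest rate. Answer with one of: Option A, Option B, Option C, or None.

Total debts = (725 + 655 + 560 + 260 + 385) = 2,585; DTI = 2,585/6,250 = 41.4%.
LTV = 28,500/39,000 = 73.1%.
Reserves = 11,360/725 = 15.7 months.
Option A: score 623 < 720; DTI 41.4% ≤ 43%; LTV 73.1% ≤ 100%; employment 49 ≥ 24 mo → does not qualify.
Option B: score 623 ≥ 580; DTI 41.4% ≤ 43%; LTV 73.1% ≤ 80%; employment 49 ≥ 6 mo; reserves 15.7 ≥ 6 mo → qualifies.
Option C: score 623 < 700; DTI 41.4% ≤ 43%; LTV 73.1% ≤ 85%; employment 49 ≥ 24 mo; reserves 15.7 ≥ 9 mo → does not qualify.

Option B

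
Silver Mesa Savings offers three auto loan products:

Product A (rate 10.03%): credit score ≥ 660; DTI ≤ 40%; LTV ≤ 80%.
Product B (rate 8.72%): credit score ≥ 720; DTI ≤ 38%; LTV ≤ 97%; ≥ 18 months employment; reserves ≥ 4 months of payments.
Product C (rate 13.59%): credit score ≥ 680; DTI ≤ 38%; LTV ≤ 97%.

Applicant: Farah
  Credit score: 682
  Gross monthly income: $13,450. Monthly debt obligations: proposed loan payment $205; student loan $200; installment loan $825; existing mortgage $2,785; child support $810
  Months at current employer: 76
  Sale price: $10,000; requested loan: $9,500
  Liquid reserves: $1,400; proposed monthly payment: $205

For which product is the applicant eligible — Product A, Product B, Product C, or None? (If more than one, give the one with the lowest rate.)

Product C

Total debts = (205 + 200 + 825 + 2,785 + 810) = 4,825; DTI = 4,825/13,450 = 35.9%.
LTV = 9,500/10,000 = 95%.
Reserves = 1,400/205 = 6.8 months.
Product A: score 682 ≥ 660; DTI 35.9% ≤ 40%; LTV 95% > 80% → does not qualify.
Product B: score 682 < 720; DTI 35.9% ≤ 38%; LTV 95% ≤ 97%; employment 76 ≥ 18 mo; reserves 6.8 ≥ 4 mo → does not qualify.
Product C: score 682 ≥ 680; DTI 35.9% ≤ 38%; LTV 95% ≤ 97% → qualifies.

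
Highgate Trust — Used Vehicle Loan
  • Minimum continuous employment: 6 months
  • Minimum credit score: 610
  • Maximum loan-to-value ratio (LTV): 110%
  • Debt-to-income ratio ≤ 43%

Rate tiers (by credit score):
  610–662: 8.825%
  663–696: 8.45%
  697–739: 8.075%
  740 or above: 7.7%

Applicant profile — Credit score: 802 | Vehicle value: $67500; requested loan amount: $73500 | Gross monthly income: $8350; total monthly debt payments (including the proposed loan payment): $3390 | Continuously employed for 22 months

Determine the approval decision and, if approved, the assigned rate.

Credit score 802 ≥ 610 (meets minimum)
Employment 22 ≥ 6 months
Debt-to-income = 3,390/8,350 = 40.6% — meets 43% limit
LTV = 73,500/67,500 = 108.9% ≤ 110%
All requirements met. Score 802 falls in the 740 or above tier → 7.7%.

Approved at 7.7%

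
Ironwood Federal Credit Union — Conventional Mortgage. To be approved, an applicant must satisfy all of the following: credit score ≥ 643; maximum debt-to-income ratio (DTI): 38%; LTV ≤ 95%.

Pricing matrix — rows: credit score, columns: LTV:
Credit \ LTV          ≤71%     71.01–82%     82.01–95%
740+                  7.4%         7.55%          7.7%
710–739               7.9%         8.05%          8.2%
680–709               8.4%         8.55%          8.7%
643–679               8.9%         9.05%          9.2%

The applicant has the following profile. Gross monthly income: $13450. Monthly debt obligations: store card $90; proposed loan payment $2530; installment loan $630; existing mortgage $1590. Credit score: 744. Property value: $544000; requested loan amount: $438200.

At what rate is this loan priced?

Credit score 744 ≥ 643; Total monthly debts = (90 + 2,530 + 630 + 1,590) = 4,840. DTI = 4,840/13,450 = 36% ≤ 38%
LTV: 438,200 ÷ 544,000 = 80.6%, within 95% cap
Row: 744 falls in 740+. Column: 80.6% falls in 71.01–82%. Rate = 7.55%.

7.55%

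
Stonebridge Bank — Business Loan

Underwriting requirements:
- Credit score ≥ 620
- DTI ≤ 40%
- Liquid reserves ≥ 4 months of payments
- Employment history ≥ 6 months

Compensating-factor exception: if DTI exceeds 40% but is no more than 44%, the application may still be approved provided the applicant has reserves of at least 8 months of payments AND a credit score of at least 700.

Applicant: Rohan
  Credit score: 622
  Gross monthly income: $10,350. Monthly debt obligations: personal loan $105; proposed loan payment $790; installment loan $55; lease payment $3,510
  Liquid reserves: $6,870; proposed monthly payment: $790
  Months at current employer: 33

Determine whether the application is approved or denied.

Credit score 622 ≥ 620 (meets base)
Total debts = (105 + 790 + 55 + 3,510) = 4,460. DTI: 4,460 ÷ 10,350 = 43.1%, over the 40% base limit.
Reserves: 6,870 ÷ 790 = 8.7 months (meets 4-month minimum)
Employment 33 ≥ 6 months
DTI 43.1% is within the 40%–44% exception band; checking compensating factors.
Override check — reserves: 8.7 mo (ok); score: 622 (below 700).
Override conditions not both satisfied; exception does not apply.

Denied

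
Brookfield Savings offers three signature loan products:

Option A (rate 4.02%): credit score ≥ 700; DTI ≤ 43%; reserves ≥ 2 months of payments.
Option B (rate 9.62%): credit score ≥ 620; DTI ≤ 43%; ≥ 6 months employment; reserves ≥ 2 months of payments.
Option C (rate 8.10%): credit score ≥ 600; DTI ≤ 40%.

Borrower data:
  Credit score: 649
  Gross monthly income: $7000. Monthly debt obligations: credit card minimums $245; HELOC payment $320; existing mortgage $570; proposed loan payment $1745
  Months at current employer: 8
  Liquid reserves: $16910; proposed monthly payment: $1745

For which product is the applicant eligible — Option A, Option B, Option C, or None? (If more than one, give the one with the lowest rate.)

Option B

Total debts = (245 + 320 + 570 + 1,745) = 2,880; DTI = 2,880/7,000 = 41.1%.
Reserves = 16,910/1,745 = 9.7 months.
Option A: score 649 < 700; DTI 41.1% ≤ 43%; reserves 9.7 ≥ 2 mo → does not qualify.
Option B: score 649 ≥ 620; DTI 41.1% ≤ 43%; employment 8 ≥ 6 mo; reserves 9.7 ≥ 2 mo → qualifies.
Option C: score 649 ≥ 600; DTI 41.1% > 40% → does not qualify.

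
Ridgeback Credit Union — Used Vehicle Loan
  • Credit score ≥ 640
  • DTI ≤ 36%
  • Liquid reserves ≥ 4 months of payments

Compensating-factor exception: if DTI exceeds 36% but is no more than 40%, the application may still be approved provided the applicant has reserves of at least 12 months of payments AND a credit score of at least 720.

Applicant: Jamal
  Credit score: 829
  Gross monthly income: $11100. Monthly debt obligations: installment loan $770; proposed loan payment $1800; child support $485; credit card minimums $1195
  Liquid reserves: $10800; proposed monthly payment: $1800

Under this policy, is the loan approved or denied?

Credit score 829 ≥ 640 (meets base)
Total debts = (770 + 1,800 + 485 + 1,195) = 4,250. DTI = 4,250/11,100 = 38.3% > 36% — standard DTI limit exceeded.
Reserves = 10,800/1,800 = 6.0 months ≥ 4
DTI 38.3% is within the 36%–40% exception band; checking compensating factors.
Override check — reserves: 6.0 mo (short of 12); score: 829 (ok).
Override conditions not both satisfied; exception does not apply.

Denied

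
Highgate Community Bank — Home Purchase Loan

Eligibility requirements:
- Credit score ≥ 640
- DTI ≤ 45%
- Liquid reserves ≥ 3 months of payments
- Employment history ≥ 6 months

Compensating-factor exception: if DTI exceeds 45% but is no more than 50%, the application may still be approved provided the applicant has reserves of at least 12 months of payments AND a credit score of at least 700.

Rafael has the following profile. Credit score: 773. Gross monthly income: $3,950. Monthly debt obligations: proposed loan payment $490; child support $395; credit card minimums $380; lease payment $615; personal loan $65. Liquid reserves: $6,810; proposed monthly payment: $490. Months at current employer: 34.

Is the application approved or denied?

Credit score 773 ≥ 640 (meets base)
Total debts = (490 + 395 + 380 + 615 + 65) = 1,945. DTI = 1,945/3,950 = 49.2% > 45% — standard DTI limit exceeded.
Reserves: 6,810 ÷ 490 = 13.9 months (meets 3-month minimum)
Employment 34 ≥ 6 months
49.2% falls in the override range (45%–50%), so the compensating-factor test applies.
Reserves 13.9 ≥ 12 months; credit score 773 ≥ 700.
Both override conditions satisfied; DTI exception granted.

Approved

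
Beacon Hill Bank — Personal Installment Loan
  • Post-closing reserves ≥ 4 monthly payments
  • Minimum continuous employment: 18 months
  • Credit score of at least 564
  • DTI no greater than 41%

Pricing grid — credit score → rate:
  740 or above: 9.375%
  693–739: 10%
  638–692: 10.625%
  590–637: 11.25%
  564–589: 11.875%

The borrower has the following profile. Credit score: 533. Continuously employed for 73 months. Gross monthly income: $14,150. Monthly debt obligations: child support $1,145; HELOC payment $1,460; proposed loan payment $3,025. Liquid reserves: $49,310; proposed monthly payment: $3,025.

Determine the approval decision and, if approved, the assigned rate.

Denied

Credit score 533 < 564 (below minimum)
Total monthly debts = (1,145 + 1,460 + 3,025) = 5,630. DTI = 5,630/14,150 = 39.8% ≤ 41%
Employment 73 ≥ 18 months
Reserves: 49,310 ÷ 3,025 = 16.3 months (meets 4-month minimum)
Not all requirements met → denied.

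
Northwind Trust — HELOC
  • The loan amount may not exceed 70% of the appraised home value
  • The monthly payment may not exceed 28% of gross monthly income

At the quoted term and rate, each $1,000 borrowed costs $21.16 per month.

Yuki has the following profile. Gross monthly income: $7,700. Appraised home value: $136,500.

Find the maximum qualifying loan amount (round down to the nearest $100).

$95,500

Payment cap: 28% × $7,700 = $2,156/month.
At $21.16 per $1,000, that supports 2,156/21.16 × 1,000 ≈ $101,890 → $101,800.
LTV cap: 70% × $136,500 = $95,550 → $95,500.
Binding constraint: loan-to-value.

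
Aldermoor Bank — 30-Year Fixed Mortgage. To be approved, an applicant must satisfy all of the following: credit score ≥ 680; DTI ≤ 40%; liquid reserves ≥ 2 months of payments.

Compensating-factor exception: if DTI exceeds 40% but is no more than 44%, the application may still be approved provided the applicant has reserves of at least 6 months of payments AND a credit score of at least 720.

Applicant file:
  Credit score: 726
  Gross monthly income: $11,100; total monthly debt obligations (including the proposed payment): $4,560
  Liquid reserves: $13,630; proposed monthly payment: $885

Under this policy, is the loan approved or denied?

Credit score 726 ≥ 680 (meets base)
DTI = 4,560/11,100 = 41.1% > 40% — standard DTI limit exceeded.
Reserves: 13,630 ÷ 885 = 15.4 months (meets 2-month minimum)
DTI 41.1% is within the 40%–44% exception band; checking compensating factors.
Override check — reserves: 15.4 mo (ok); score: 726 (ok).
Both compensating conditions met → exception applies.

Approved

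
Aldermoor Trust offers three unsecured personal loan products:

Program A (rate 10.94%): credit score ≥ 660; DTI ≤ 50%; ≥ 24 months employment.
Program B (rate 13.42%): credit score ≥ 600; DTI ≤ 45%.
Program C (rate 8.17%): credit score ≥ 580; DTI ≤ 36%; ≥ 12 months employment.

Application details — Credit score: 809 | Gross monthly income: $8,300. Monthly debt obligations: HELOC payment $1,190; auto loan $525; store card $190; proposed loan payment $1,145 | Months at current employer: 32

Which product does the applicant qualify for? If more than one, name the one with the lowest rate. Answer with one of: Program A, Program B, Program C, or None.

Total debts = (1,190 + 525 + 190 + 1,145) = 3,050; DTI = 3,050/8,300 = 36.7%.
Program A: score 809 ≥ 660; DTI 36.7% ≤ 50%; employment 32 ≥ 24 mo → qualifies.
Program B: score 809 ≥ 600; DTI 36.7% ≤ 45% → qualifies.
Program C: score 809 ≥ 580; DTI 36.7% > 36%; employment 32 ≥ 12 mo → does not qualify.
Qualifying: Program A, Program B. Lowest rate is 10.94% → Program A.

Program A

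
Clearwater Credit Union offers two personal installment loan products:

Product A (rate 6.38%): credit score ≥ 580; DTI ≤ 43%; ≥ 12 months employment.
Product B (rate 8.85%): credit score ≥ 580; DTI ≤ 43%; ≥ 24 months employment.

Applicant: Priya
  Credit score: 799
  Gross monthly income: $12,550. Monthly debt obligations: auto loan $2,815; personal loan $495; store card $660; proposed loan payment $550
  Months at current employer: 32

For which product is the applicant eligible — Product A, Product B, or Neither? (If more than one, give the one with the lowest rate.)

Total debts = (2,815 + 495 + 660 + 550) = 4,520; DTI = 4,520/12,550 = 36%.
Product A: score 799 ≥ 580; DTI 36% ≤ 43%; employment 32 ≥ 12 mo → qualifies.
Product B: score 799 ≥ 580; DTI 36% ≤ 43%; employment 32 ≥ 24 mo → qualifies.
Qualifying: Product A, Product B. Lowest rate is 6.38% → Product A.

Product A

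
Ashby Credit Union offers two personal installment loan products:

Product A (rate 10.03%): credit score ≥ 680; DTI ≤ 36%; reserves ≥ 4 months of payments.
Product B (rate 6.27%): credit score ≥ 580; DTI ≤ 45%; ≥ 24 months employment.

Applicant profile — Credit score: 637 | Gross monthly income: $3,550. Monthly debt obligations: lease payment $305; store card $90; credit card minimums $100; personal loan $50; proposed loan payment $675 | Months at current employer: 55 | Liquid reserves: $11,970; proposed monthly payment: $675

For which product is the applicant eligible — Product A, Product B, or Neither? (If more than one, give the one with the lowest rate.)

Product B

Total debts = (305 + 90 + 100 + 50 + 675) = 1,220; DTI = 1,220/3,550 = 34.4%.
Reserves = 11,970/675 = 17.7 months.
Product A: score 637 < 680; DTI 34.4% ≤ 36%; reserves 17.7 ≥ 4 mo → does not qualify.
Product B: score 637 ≥ 580; DTI 34.4% ≤ 45%; employment 55 ≥ 24 mo → qualifies.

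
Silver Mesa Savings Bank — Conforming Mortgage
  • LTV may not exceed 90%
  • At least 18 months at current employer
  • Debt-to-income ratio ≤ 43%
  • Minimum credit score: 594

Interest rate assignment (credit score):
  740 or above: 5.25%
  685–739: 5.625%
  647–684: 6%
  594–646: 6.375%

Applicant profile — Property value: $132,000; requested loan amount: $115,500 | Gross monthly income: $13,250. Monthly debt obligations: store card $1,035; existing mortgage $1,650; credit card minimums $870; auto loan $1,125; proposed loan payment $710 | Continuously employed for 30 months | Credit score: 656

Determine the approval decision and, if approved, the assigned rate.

Credit score 656 ≥ 594 (meets minimum)
LTV = 115,500/132,000 = 87.5% ≤ 90%
Total monthly debts = (1,035 + 1,650 + 870 + 1,125 + 710) = 5,390. DTI = 5,390/13,250 = 40.7% ≤ 43%
Employment 30 ≥ 18 months
All requirements met. Score 656 falls in the 647–684 tier → 6%.

Approved at 6%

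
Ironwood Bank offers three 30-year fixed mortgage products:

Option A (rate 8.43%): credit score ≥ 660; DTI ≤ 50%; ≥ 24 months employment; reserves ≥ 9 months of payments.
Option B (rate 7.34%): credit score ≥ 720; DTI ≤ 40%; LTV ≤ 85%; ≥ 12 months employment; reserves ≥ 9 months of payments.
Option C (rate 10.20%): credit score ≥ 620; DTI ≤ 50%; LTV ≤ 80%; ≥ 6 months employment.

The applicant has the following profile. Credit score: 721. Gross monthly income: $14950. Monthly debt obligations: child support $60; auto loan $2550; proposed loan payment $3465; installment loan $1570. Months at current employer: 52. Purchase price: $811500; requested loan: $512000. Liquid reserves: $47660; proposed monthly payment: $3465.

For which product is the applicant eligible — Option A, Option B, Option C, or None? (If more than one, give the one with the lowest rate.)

Total debts = (60 + 2,550 + 3,465 + 1,570) = 7,645; DTI = 7,645/14,950 = 51.1%.
LTV = 512,000/811,500 = 63.1%.
Reserves = 47,660/3,465 = 13.8 months.
Option A: score 721 ≥ 660; DTI 51.1% > 50%; employment 52 ≥ 24 mo; reserves 13.8 ≥ 9 mo → does not qualify.
Option B: score 721 ≥ 720; DTI 51.1% > 40%; LTV 63.1% ≤ 85%; employment 52 ≥ 12 mo; reserves 13.8 ≥ 9 mo → does not qualify.
Option C: score 721 ≥ 620; DTI 51.1% > 50%; LTV 63.1% ≤ 80%; employment 52 ≥ 6 mo → does not qualify.

None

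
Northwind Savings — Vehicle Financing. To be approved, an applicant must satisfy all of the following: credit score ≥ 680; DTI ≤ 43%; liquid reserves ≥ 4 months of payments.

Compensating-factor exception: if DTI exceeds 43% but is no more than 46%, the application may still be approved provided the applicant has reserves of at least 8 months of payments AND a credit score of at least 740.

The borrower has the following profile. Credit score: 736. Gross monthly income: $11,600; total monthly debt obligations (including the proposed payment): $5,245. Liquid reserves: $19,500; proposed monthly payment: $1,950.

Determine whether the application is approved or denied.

Credit score 736 ≥ 680 (meets base)
DTI: 5,245 ÷ 11,600 = 45.2%, over the 43% base limit.
Liquid reserves cover 19,500/1,950 = 10.0 months — ≥ 4 required
45.2% falls in the override range (43%–46%), so the compensating-factor test applies.
Override check — reserves: 10.0 mo (ok); score: 736 (below 740).
Compensating-factor requirement not fully met.

Denied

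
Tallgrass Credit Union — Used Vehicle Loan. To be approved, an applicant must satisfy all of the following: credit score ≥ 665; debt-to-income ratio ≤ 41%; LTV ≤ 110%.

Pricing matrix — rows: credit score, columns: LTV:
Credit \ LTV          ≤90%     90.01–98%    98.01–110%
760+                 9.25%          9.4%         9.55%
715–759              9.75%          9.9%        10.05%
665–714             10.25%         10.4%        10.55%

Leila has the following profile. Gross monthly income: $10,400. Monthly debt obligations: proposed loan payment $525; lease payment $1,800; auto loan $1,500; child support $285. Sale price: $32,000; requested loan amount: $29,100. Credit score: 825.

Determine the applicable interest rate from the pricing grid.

9.4%

Credit score 825 ≥ 665; Total monthly debts = (525 + 1,800 + 1,500 + 285) = 4,110. Debt-to-income = 4,110/10,400 = 39.5% — meets 41% limit
LTV: 29,100 ÷ 32,000 = 90.9%, within 110% cap
Score 825 is in the 760+ band; LTV 90.9% is in the 90.01–98% band → 9.4%.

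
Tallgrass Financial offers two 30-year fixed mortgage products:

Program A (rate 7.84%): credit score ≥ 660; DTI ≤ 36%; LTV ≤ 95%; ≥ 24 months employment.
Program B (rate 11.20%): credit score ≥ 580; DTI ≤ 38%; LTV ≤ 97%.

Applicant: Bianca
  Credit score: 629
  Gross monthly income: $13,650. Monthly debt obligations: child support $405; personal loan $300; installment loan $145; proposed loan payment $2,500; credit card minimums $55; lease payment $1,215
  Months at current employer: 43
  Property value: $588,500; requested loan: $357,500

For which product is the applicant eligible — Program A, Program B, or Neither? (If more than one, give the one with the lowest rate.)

Program B

Total debts = (405 + 300 + 145 + 2,500 + 55 + 1,215) = 4,620; DTI = 4,620/13,650 = 33.8%.
LTV = 357,500/588,500 = 60.7%.
Program A: score 629 < 660; DTI 33.8% ≤ 36%; LTV 60.7% ≤ 95%; employment 43 ≥ 24 mo → does not qualify.
Program B: score 629 ≥ 580; DTI 33.8% ≤ 38%; LTV 60.7% ≤ 97% → qualifies.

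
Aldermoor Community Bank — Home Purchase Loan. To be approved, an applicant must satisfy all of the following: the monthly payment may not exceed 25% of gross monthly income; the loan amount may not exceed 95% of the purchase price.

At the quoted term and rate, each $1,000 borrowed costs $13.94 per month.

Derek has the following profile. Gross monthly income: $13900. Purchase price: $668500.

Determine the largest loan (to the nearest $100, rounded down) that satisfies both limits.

Payment cap: 25% × $13,900 = $3,475/month.
At $13.94 per $1,000, that supports 3,475/13.94 × 1,000 ≈ $249,282 → $249,200.
LTV cap: 95% × $668,500 = $635,075 → $635,000.
Binding constraint: payment-to-income.

$249,200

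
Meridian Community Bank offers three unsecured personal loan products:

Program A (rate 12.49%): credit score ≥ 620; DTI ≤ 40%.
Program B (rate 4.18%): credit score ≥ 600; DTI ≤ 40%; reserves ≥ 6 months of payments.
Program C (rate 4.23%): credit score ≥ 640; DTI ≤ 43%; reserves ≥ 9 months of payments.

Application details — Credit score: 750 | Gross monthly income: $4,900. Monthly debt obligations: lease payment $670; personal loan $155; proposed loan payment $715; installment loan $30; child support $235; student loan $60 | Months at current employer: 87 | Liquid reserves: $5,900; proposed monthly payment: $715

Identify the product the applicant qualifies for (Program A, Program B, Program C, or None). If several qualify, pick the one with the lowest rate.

Total debts = (670 + 155 + 715 + 30 + 235 + 60) = 1,865; DTI = 1,865/4,900 = 38.1%.
Reserves = 5,900/715 = 8.3 months.
Program A: score 750 ≥ 620; DTI 38.1% ≤ 40% → qualifies.
Program B: score 750 ≥ 600; DTI 38.1% ≤ 40%; reserves 8.3 ≥ 6 mo → qualifies.
Program C: score 750 ≥ 640; DTI 38.1% ≤ 43%; reserves 8.3 < 9 mo → does not qualify.
Qualifying: Program A, Program B. Lowest rate is 4.18% → Program B.

Program B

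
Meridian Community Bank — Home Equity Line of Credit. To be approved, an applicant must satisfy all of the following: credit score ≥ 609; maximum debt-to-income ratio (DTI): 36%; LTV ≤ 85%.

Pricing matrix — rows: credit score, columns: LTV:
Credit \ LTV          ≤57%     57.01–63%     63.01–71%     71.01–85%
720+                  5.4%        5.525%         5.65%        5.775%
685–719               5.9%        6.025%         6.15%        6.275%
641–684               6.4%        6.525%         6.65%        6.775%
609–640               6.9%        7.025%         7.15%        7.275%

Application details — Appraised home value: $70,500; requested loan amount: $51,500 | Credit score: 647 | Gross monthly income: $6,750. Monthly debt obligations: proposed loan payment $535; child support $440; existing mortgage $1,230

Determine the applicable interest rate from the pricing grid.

Credit score 647 ≥ 609; Total monthly debts = (535 + 440 + 1,230) = 2,205. DTI = 2,205/6,750 = 32.7% ≤ 36%
Loan-to-value = 51,500/70,500 = 73% — pass (85% max)
Row: 647 falls in 641–684. Column: 73% falls in 71.01–85%. Rate = 6.775%.

6.775%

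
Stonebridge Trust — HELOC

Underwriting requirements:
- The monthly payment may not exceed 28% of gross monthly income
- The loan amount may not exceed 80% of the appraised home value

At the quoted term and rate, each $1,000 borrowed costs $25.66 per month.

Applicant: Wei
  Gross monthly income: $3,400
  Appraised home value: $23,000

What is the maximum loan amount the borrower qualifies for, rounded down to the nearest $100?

Payment cap: 28% × $3,400 = $952/month.
At $25.66 per $1,000, that supports 952/25.66 × 1,000 ≈ $37,100 → $37,100.
LTV cap: 80% × $23,000 = $18,400 → $18,400.
Binding constraint: loan-to-value.

$18,400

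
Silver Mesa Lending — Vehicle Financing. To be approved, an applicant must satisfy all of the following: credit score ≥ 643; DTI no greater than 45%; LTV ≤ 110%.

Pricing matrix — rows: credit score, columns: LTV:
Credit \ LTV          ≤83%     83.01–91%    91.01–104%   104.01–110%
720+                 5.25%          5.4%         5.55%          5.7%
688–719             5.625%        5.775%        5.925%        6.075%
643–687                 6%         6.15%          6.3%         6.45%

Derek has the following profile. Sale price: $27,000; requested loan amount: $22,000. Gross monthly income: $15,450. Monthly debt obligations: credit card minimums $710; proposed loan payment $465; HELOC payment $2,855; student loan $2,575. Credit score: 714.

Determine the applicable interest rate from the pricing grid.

5.625%

Credit score 714 ≥ 643; Total monthly debts = (710 + 465 + 2,855 + 2,575) = 6,605. Debt-to-income = 6,605/15,450 = 42.8% — meets 45% limit
Loan-to-value = 22,000/27,000 = 81.5% — pass (110% max)
Score 714 is in the 688–719 band; LTV 81.5% is in the ≤83% band → 5.625%.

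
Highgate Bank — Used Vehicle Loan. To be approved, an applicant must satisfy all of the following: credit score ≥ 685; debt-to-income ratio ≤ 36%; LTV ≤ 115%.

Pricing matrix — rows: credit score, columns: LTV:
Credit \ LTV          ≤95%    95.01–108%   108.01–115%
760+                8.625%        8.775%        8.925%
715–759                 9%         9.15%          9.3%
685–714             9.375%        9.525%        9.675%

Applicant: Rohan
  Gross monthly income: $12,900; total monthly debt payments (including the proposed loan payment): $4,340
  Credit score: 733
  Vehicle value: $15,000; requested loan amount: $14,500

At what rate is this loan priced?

9.15%

Credit score 733 ≥ 685; DTI: 4,340 ÷ 12,900 = 33.6%, within the 36% cap
Loan-to-value = 14,500/15,000 = 96.7% — pass (115% max)
Score 733 is in the 715–759 band; LTV 96.7% is in the 95.01–108% band → 9.15%.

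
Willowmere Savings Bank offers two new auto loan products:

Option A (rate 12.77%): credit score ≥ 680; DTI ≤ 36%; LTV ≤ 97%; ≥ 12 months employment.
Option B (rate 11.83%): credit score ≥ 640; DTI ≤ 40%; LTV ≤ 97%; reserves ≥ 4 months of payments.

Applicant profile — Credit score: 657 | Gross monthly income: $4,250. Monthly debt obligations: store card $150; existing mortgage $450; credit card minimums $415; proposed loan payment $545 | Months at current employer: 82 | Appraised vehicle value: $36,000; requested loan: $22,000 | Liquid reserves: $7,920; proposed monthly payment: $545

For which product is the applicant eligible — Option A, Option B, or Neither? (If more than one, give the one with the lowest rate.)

Option B

Total debts = (150 + 450 + 415 + 545) = 1,560; DTI = 1,560/4,250 = 36.7%.
LTV = 22,000/36,000 = 61.1%.
Reserves = 7,920/545 = 14.5 months.
Option A: score 657 < 680; DTI 36.7% > 36%; LTV 61.1% ≤ 97%; employment 82 ≥ 12 mo → does not qualify.
Option B: score 657 ≥ 640; DTI 36.7% ≤ 40%; LTV 61.1% ≤ 97%; reserves 14.5 ≥ 4 mo → qualifies.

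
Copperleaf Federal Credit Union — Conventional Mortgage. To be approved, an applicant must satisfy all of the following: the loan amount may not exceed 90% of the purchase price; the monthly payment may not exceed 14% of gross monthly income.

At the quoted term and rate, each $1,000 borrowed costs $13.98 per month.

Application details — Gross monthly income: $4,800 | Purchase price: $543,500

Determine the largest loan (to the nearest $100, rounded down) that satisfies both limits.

$48,000

Payment cap: 14% × $4,800 = $672/month.
At $13.98 per $1,000, that supports 672/13.98 × 1,000 ≈ $48,068 → $48,000.
LTV cap: 90% × $543,500 = $489,150 → $489,100.
Binding constraint: payment-to-income.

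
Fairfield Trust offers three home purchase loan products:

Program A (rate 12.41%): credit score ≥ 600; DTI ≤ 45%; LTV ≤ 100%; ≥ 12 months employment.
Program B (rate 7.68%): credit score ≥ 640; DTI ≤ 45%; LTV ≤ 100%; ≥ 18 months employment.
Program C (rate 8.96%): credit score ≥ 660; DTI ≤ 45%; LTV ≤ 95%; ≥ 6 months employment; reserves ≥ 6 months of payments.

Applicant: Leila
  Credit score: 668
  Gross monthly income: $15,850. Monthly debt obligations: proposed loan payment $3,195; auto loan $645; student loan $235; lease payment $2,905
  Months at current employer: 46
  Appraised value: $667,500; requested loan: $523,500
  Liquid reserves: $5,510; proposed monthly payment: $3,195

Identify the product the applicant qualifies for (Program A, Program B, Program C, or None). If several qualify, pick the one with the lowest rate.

Program B

Total debts = (3,195 + 645 + 235 + 2,905) = 6,980; DTI = 6,980/15,850 = 44%.
LTV = 523,500/667,500 = 78.4%.
Reserves = 5,510/3,195 = 1.7 months.
Program A: score 668 ≥ 600; DTI 44% ≤ 45%; LTV 78.4% ≤ 100%; employment 46 ≥ 12 mo → qualifies.
Program B: score 668 ≥ 640; DTI 44% ≤ 45%; LTV 78.4% ≤ 100%; employment 46 ≥ 18 mo → qualifies.
Program C: score 668 ≥ 660; DTI 44% ≤ 45%; LTV 78.4% ≤ 95%; employment 46 ≥ 6 mo; reserves 1.7 < 6 mo → does not qualify.
Qualifying: Program A, Program B. Lowest rate is 7.68% → Program B.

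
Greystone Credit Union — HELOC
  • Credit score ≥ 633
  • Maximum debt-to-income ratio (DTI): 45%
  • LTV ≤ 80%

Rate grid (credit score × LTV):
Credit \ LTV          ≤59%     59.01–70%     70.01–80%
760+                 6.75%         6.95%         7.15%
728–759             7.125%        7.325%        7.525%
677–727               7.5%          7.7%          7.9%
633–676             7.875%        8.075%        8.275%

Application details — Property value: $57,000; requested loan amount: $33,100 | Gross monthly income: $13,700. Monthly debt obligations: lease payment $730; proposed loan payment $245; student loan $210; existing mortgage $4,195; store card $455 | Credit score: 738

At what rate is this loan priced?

Credit score 738 ≥ 633; Total monthly debts = (730 + 245 + 210 + 4,195 + 455) = 5,835. Debt-to-income = 5,835/13,700 = 42.6% — meets 45% limit
LTV: 33,100 ÷ 57,000 = 58.1%, within 80% cap
Row: 738 falls in 728–759. Column: 58.1% falls in ≤59%. Rate = 7.125%.

7.125%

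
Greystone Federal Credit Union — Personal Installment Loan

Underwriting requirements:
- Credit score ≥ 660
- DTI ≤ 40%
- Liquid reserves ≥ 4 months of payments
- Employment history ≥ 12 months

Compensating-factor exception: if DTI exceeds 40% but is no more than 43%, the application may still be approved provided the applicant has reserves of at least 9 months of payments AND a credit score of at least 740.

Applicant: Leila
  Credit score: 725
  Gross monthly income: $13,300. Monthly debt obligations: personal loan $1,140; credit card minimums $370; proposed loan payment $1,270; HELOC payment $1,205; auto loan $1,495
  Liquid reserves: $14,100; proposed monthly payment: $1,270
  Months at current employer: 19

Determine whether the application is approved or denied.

Credit score 725 ≥ 660 (meets base)
Total debts = (1,140 + 370 + 1,270 + 1,205 + 1,495) = 5,480. DTI = 5,480/13,300 = 41.2% > 40% — standard DTI limit exceeded.
Liquid reserves cover 14,100/1,270 = 11.1 months — ≥ 4 required
Employment 19 ≥ 12 months
41.2% falls in the override range (40%–43%), so the compensating-factor test applies.
Reserves 11.1 ≥ 9 months; credit score 725 < 740.
Override conditions not both satisfied; exception does not apply.

Denied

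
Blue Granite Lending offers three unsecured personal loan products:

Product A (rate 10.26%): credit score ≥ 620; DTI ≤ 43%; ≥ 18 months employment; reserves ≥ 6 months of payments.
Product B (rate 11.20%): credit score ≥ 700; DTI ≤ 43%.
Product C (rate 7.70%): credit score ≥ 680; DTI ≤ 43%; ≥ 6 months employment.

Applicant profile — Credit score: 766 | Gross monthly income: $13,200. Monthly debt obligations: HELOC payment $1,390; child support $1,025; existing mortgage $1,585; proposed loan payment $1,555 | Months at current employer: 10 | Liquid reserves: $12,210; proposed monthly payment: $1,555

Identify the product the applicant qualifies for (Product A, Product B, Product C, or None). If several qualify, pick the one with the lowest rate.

Total debts = (1,390 + 1,025 + 1,585 + 1,555) = 5,555; DTI = 5,555/13,200 = 42.1%.
Reserves = 12,210/1,555 = 7.9 months.
Product A: score 766 ≥ 620; DTI 42.1% ≤ 43%; employment 10 < 18 mo; reserves 7.9 ≥ 6 mo → does not qualify.
Product B: score 766 ≥ 700; DTI 42.1% ≤ 43% → qualifies.
Product C: score 766 ≥ 680; DTI 42.1% ≤ 43%; employment 10 ≥ 6 mo → qualifies.
Qualifying: Product B, Product C. Lowest rate is 7.70% → Product C.

Product C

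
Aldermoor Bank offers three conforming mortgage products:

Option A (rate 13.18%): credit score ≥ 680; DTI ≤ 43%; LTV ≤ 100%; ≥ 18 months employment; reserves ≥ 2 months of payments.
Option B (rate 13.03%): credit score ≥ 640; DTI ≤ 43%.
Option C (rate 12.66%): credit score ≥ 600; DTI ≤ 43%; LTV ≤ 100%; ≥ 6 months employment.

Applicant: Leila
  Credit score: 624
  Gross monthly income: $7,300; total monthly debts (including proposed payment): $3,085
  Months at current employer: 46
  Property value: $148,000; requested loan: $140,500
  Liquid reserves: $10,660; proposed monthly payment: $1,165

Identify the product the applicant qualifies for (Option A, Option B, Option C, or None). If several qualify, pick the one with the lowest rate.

DTI = 3,085/7,300 = 42.3%.
LTV = 140,500/148,000 = 94.9%.
Reserves = 10,660/1,165 = 9.2 months.
Option A: score 624 < 680; DTI 42.3% ≤ 43%; LTV 94.9% ≤ 100%; employment 46 ≥ 18 mo; reserves 9.2 ≥ 2 mo → does not qualify.
Option B: score 624 < 640; DTI 42.3% ≤ 43% → does not qualify.
Option C: score 624 ≥ 600; DTI 42.3% ≤ 43%; LTV 94.9% ≤ 100%; employment 46 ≥ 6 mo → qualifies.

Option C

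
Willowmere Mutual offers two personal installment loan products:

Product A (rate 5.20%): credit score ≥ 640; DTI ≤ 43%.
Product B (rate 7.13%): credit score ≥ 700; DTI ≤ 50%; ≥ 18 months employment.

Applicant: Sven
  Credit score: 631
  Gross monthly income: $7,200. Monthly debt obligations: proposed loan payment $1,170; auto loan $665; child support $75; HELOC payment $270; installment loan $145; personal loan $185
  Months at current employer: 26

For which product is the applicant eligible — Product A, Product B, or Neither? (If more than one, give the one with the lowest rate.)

Total debts = (1,170 + 665 + 75 + 270 + 145 + 185) = 2,510; DTI = 2,510/7,200 = 34.9%.
Product A: score 631 < 640; DTI 34.9% ≤ 43% → does not qualify.
Product B: score 631 < 700; DTI 34.9% ≤ 50%; employment 26 ≥ 18 mo → does not qualify.

Neither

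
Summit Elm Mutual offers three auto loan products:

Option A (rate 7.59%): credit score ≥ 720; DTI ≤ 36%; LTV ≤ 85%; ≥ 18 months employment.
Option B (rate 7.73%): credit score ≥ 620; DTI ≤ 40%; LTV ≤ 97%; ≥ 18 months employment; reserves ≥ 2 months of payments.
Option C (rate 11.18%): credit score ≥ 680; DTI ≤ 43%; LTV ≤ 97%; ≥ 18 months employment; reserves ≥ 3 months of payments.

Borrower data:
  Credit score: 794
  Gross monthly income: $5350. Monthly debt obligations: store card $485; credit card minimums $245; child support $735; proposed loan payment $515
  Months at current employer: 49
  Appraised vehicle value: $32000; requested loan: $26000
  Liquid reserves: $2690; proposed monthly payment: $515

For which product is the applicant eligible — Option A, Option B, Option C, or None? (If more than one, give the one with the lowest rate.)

Total debts = (485 + 245 + 735 + 515) = 1,980; DTI = 1,980/5,350 = 37%.
LTV = 26,000/32,000 = 81.2%.
Reserves = 2,690/515 = 5.2 months.
Option A: score 794 ≥ 720; DTI 37% > 36%; LTV 81.2% ≤ 85%; employment 49 ≥ 18 mo → does not qualify.
Option B: score 794 ≥ 620; DTI 37% ≤ 40%; LTV 81.2% ≤ 97%; employment 49 ≥ 18 mo; reserves 5.2 ≥ 2 mo → qualifies.
Option C: score 794 ≥ 680; DTI 37% ≤ 43%; LTV 81.2% ≤ 97%; employment 49 ≥ 18 mo; reserves 5.2 ≥ 3 mo → qualifies.
Qualifying: Option B, Option C. Lowest rate is 7.73% → Option B.

Option B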